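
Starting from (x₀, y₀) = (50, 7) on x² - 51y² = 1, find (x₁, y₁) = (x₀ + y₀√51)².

Solutions to x² - Dy² = 1 are generated by powers of (x₀ + y₀√D).
The next solution satisfies x₁ + y₁√51 = (x₀ + y₀√51)², giving:
x₁ = x₀² + 51y₀² = 50² + 51·7² = 2500 + 2499 = 4999
y₁ = 2x₀y₀ = 2·50·7 = 700

Verify: 4999² - 51·700² = 24990001 - 24990000 = 1 ✓

x = 4999, y = 700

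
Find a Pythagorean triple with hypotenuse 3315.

We need a² + b² = 3315² = 10989225.
Trying: 141² + 3312² = 19881 + 10969344 = 10989225 ✓

(141, 3312, 3315)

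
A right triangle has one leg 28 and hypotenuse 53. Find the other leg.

a² = c² - b² = 2809 - 784 = 2025
a = 45

45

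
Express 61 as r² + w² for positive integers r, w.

We need to find integers r, w > 0 such that r² + w² = 61.
Trying r = 5: w² = 61 - 5² = 61 - 25 = 36
w = 6
Check: 5² + 6² = 25 + 36 = 61 ✓

61 = 5² + 6²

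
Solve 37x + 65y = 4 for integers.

Step 1: Check solvability.
gcd(37, 65) = 1
Since 1 divides 4, solutions exist.

Step 2: Apply extended Euclidean algorithm to find gcd.
We find integers such that 37*x0 + 65*y0 = 1

Step 3: Scale the particular solution.
Multiply by 4/1 = 4:
x = -28, y = 16

Step 4: Verify.
37*(-28) + 65*(16) = 4 = 4 ✓

x = -28, y = 16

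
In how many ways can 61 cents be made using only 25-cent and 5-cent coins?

We need non-negative integers (x, y) with 25x + 5y = 61.
For each x from 0 to 2, check if (61 - 25x) is a non-negative multiple of 5.
Solutions (x, y): none
Count: 0

0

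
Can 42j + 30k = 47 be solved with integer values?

Step 1: Compute gcd(42, 30).
gcd(42, 30) = 6

Step 2: Check divisibility.
Does 6 divide 47? 47 = 6 x 7 + 5, so no.

By the theorem on linear Diophantine equations, 42j + 30k = 47 has integer solutions if and only if gcd(42, 30) divides 47. Since 6 does not divide 47, no solutions exist.

No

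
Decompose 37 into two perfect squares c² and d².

We need to find integers c, d > 0 such that c² + d² = 37.
Trying c = 1: d² = 37 - 1² = 37 - 1 = 36
d = 6
Check: 1² + 6² = 1 + 36 = 37 ✓

37 = 1² + 6²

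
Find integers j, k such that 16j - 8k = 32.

Step 1: Check solvability.
gcd(16, 8) = 8
Since 8 divides 32, solutions exist.

Step 2: Apply extended Euclidean algorithm to find gcd.
We find integers such that 16*x0 + 8*y0 = 8

Step 3: Scale the particular solution.
Multiply by 32/8 = 4:
j = 0, k = -4

Step 4: Verify.
16*(0) - 8*(-4) = 32 = 32 ✓

j = 0, k = -4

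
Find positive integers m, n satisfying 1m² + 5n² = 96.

Try small values of m and check whether (96 - 1m²)/5 is a perfect square.
m = 4: 1·4² = 16, so 5n² = 96 - 16 = 80, giving n² = 16, n = 4.
Check: 1·4² + 5·4² = 16 + 80 = 96 ✓

m = 4, n = 4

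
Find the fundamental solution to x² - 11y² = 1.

We seek the smallest positive integers (x, y) with x² - 11y² = 1, i.e., x² = 11y² + 1.
Try successive y values:
y = 1: x² = 11·1² + 1 = 12, not a perfect square
y = 2: x² = 11·2² + 1 = 45, not a perfect square
y = 3: x² = 11·3² + 1 = 100, x = 10 ✓

Verify: 10² - 11·3² = 100 - 99 = 1 ✓

x = 10, y = 3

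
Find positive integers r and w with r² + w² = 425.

We need to find integers r, w > 0 such that r² + w² = 425.
Trying r = 5: w² = 425 - 5² = 425 - 25 = 400
w = 20
Check: 5² + 20² = 25 + 400 = 425 ✓

425 = 5² + 20²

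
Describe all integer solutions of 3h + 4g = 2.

Step 1: Compute gcd(3, 4) = 1.
Since 1 divides 2, solutions exist.

Step 2: Find a particular solution using extended Euclidean algorithm.
We get h₀ = -2, g₀ = 2.
Check: 3*-2 + 4*2 = 2 = 2 ✓

Step 3: Write the general solution.
h = -2 + (4/1)t = -2 + 4t
g = 2 - (3/1)t = 2 - 3t
for any integer t.

h = -2 + 4t, g = 2 - 3t for integer t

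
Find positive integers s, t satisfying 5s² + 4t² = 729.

Try small values of s and check whether (729 - 5s²)/4 is a perfect square.
s = 9: 5·9² = 405, so 4t² = 729 - 405 = 324, giving t² = 81, t = 9.
Check: 5·9² + 4·9² = 405 + 324 = 729 ✓

s = 9, t = 9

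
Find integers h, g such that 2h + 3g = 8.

Step 1: Check solvability.
gcd(2, 3) = 1
Since 1 divides 8, solutions exist.

Step 2: Apply extended Euclidean algorithm to find gcd.
We find integers such that 2*x0 + 3*y0 = 1

Step 3: Scale the particular solution.
Multiply by 8/1 = 8:
h = -8, g = 8

Step 4: Verify.
2*(-8) + 3*(8) = 8 = 8 ✓

h = -8, g = 8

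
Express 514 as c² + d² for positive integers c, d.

We need to find integers c, d > 0 such that c² + d² = 514.
Trying c = 15: d² = 514 - 15² = 514 - 225 = 289
d = 17
Check: 15² + 17² = 225 + 289 = 514 ✓

514 = 15² + 17²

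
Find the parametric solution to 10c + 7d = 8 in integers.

Step 1: Compute gcd(10, 7) = 1.
Since 1 divides 8, solutions exist.

Step 2: Find a particular solution using extended Euclidean algorithm.
We get c₀ = -16, d₀ = 24.
Check: 10*-16 + 7*24 = 8 = 8 ✓

Step 3: Write the general solution.
c = -16 + (7/1)t = -16 + 7t
d = 24 - (10/1)t = 24 - 10t
for any integer t.

c = -16 + 7t, d = 24 - 10t for integer t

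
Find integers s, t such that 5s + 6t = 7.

Step 1: Check solvability.
gcd(5, 6) = 1
Since 1 divides 7, solutions exist.

Step 2: Apply extended Euclidean algorithm to find gcd.
We find integers such that 5*x0 + 6*y0 = 1

Step 3: Scale the particular solution.
Multiply by 7/1 = 7:
s = -7, t = 7

Step 4: Verify.
5*(-7) + 6*(7) = 7 = 7 ✓

s = -7, t = 7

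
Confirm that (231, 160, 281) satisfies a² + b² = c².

Compute a² + b² = 231² + 160² = 53361 + 25600 = 78961
Compute c² = 281² = 78961
Since 78961 = 78961, confirmed.

Yes, it is a Pythagorean triple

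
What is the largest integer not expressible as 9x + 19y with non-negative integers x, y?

For two coprime denominations a and b, the Frobenius number (largest value not representable as a non-negative combination) is ab - a - b.
Here gcd(9, 19) = 1, so they are coprime.
F(9, 19) = 9·19 - 9 - 19 = 171 - 28 = 143

143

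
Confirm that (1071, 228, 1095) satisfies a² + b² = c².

Compute a² + b² = 1071² + 228² = 1147041 + 51984 = 1199025
Compute c² = 1095² = 1199025
Since 1199025 = 1199025, confirmed.

Yes, it is a Pythagorean triple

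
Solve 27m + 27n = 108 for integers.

Step 1: Check solvability.
gcd(27, 27) = 27
Since 27 divides 108, solutions exist.

Step 2: Apply extended Euclidean algorithm to find gcd.
We find integers such that 27*x0 + 27*y0 = 27

Step 3: Scale the particular solution.
Multiply by 108/27 = 4:
m = 0, n = 4

Step 4: Verify.
27*(0) + 27*(4) = 108 = 108 ✓

m = 0, n = 4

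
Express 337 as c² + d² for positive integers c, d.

We need to find integers c, d > 0 such that c² + d² = 337.
Trying c = 9: d² = 337 - 9² = 337 - 81 = 256
d = 16
Check: 9² + 16² = 81 + 256 = 337 ✓

337 = 9² + 16²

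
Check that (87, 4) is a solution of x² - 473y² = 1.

Compute x² = 87² = 7569
Compute 473y² = 473·4² = 473·16 = 7568
x² - 473y² = 7569 - 7568 = 1
Since this equals 1, (87, 4) is a solution.

Yes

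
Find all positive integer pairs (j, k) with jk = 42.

The positive divisors of 42 are: 1, 2, 3, 6, 7, 14, 21, 42.
Each divisor d gives the pair (d, 42/d):
(1, 42), (2, 21), (3, 14), (6, 7), (7, 6), (14, 3), (21, 2), (42, 1)

(1, 42), (2, 21), (3, 14), (6, 7), (7, 6), (14, 3), (21, 2), (42, 1)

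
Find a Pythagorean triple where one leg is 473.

We need the other leg and hypotenuse such that 473² + x² = c².
Take x = 864, c = 985: 473² + 864² = 223729 + 746496 = 970225 = 985² ✓
Triple: (473, 864, 985)

(473, 864, 985)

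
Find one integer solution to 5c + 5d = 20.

Step 1: Check solvability.
gcd(5, 5) = 5
Since 5 divides 20, solutions exist.

Step 2: Apply extended Euclidean algorithm to find gcd.
We find integers such that 5*x0 + 5*y0 = 5

Step 3: Scale the particular solution.
Multiply by 20/5 = 4:
c = 0, d = 4

Step 4: Verify.
5*(0) + 5*(4) = 20 = 20 ✓

c = 0, d = 4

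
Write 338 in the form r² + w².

We need to find integers r, w > 0 such that r² + w² = 338.
Trying r = 7: w² = 338 - 7² = 338 - 49 = 289
w = 17
Check: 7² + 17² = 49 + 289 = 338 ✓

338 = 7² + 17²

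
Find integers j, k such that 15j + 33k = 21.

Step 1: Check solvability.
gcd(15, 33) = 3
Since 3 divides 21, solutions exist.

Step 2: Apply extended Euclidean algorithm to find gcd.
We find integers such that 15*x0 + 33*y0 = 3

Step 3: Scale the particular solution.
Multiply by 21/3 = 7:
j = -14, k = 7

Step 4: Verify.
15*(-14) + 33*(7) = 21 = 21 ✓

j = -14, k = 7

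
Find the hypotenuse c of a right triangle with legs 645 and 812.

c² = a² + b² = 645² + 812² = 416025 + 659344 = 1075369
c = sqrt(1075369) = 1037

1037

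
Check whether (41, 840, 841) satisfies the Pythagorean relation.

Compute a² + b²:
41² + 840² = 1681 + 705600 = 707281
Compute c²:
841² = 707281
Since 707281 = 707281, it is a Pythagorean triple.

Yes, it is a Pythagorean triple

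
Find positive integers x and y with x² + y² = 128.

We need to find integers x, y > 0 such that x² + y² = 128.
Trying x = 8: y² = 128 - 8² = 128 - 64 = 64
y = 8
Check: 8² + 8² = 64 + 64 = 128 ✓

128 = 8² + 8²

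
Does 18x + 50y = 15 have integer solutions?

Step 1: Compute gcd(18, 50).
gcd(18, 50) = 2

Step 2: Check divisibility.
Does 2 divide 15? 15 = 2 x 7 + 1, so no.

By the theorem on linear Diophantine equations, 18x + 50y = 15 has integer solutions if and only if gcd(18, 50) divides 15. Since 2 does not divide 15, no solutions exist.

No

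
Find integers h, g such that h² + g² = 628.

We need to find integers h, g > 0 such that h² + g² = 628.
Trying h = 12: g² = 628 - 12² = 628 - 144 = 484
g = 22
Check: 12² + 22² = 144 + 484 = 628 ✓

628 = 12² + 22²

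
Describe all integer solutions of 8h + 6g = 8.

Step 1: Compute gcd(8, 6) = 2.
Since 2 divides 8, solutions exist.

Step 2: Find a particular solution using extended Euclidean algorithm.
We get h₀ = 4, g₀ = -4.
Check: 8*4 + 6*-4 = 8 = 8 ✓

Step 3: Write the general solution.
h = 4 + (6/2)t = 4 + 3t
g = -4 - (8/2)t = -4 - 4t
for any integer t.

h = 4 + 3t, g = -4 - 4t for integer t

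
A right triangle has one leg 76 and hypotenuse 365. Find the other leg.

a² = c² - b² = 133225 - 5776 = 127449
a = 357

357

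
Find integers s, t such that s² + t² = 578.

We need to find integers s, t > 0 such that s² + t² = 578.
Trying s = 7: t² = 578 - 7² = 578 - 49 = 529
t = 23
Check: 7² + 23² = 49 + 529 = 578 ✓

578 = 7² + 23²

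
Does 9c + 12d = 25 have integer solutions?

Step 1: Compute gcd(9, 12).
gcd(9, 12) = 3

Step 2: Check divisibility.
Does 3 divide 25? 25 = 3 x 8 + 1, so no.

By the theorem on linear Diophantine equations, 9c + 12d = 25 has integer solutions if and only if gcd(9, 12) divides 25. Since 3 does not divide 25, no solutions exist.

No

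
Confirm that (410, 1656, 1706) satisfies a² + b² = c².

Compute a² + b² = 410² + 1656² = 168100 + 2742336 = 2910436
Compute c² = 1706² = 2910436
Since 2910436 = 2910436, confirmed.

Yes, it is a Pythagorean triple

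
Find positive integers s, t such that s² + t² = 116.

Search for s with 116 - s² a perfect square.
s = 4: 116 - 4² = 116 - 16 = 100 = 10² ✓
So s = 4, t = 10.

s = 4, t = 10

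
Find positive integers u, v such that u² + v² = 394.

Search for u with 394 - u² a perfect square.
u = 13: 394 - 13² = 394 - 169 = 225 = 15² ✓
So u = 13, v = 15.

u = 13, v = 15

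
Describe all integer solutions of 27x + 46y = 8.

Step 1: Compute gcd(27, 46) = 1.
Since 1 divides 8, solutions exist.

Step 2: Find a particular solution using extended Euclidean algorithm.
We get x₀ = -136, y₀ = 80.
Check: 27*-136 + 46*80 = 8 = 8 ✓

Step 3: Write the general solution.
x = -136 + (46/1)t = -136 + 46t
y = 80 - (27/1)t = 80 - 27t
for any integer t.

x = -136 + 46t, y = 80 - 27t for integer t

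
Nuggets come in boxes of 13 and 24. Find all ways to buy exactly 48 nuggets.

We need non-negative integers (x, y) with 13x + 24y = 48.
For each x in 0..3, check if 48 - 13x is a non-negative multiple of 24.
x = 0: 24y = 48, y = 2 ✓

(0 boxes of 13, 2 boxes of 24)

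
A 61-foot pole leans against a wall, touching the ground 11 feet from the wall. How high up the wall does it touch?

The ladder, wall, and ground form a right triangle with hypotenuse 61 and one leg 11.
By the Pythagorean theorem: h² = 61² - 11² = 3721 - 121 = 3600
h = √3600 = 60 feet

60 feet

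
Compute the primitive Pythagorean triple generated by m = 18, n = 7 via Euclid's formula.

a = m² - n² = 324 - 49 = 275
b = 2mn = 2·18·7 = 252
c = m² + n² = 324 + 49 = 373
Verify: 275² + 252² = 75625 + 63504 = 139129 = 373² ✓

(275, 252, 373)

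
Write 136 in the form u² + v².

We need to find integers u, v > 0 such that u² + v² = 136.
Trying u = 6: v² = 136 - 6² = 136 - 36 = 100
v = 10
Check: 6² + 10² = 36 + 100 = 136 ✓

136 = 6² + 10²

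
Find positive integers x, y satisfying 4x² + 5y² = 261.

Try small values of x and check whether (261 - 4x²)/5 is a perfect square.
x = 8: 4·8² = 256, so 5y² = 261 - 256 = 5, giving y² = 1, y = 1.
Check: 4·8² + 5·1² = 256 + 5 = 261 ✓

x = 8, y = 1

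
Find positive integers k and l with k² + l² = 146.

We need to find integers k, l > 0 such that k² + l² = 146.
Trying k = 5: l² = 146 - 5² = 146 - 25 = 121
l = 11
Check: 5² + 11² = 25 + 121 = 146 ✓

146 = 5² + 11²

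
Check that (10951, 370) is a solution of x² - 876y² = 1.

Compute x² = 10951² = 119924401
Compute 876y² = 876·370² = 876·136900 = 119924400
x² - 876y² = 119924401 - 119924400 = 1
Since this equals 1, (10951, 370) is a solution.

Yes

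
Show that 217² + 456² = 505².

Compute a² + b² = 217² + 456² = 47089 + 207936 = 255025
Compute c² = 505² = 255025
Since 255025 = 255025, confirmed.

Yes, it is a Pythagorean triple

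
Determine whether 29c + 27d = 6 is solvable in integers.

Step 1: Compute gcd(29, 27).
gcd(29, 27) = 1

Step 2: Check divisibility.
Does 1 divide 6? 6 = 1 x 6, so yes.

By the theorem on linear Diophantine equations, 29c + 27d = 6 has integer solutions if and only if gcd(29, 27) divides 6. Since 1 | 6, solutions exist.

Yes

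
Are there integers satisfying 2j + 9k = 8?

Step 1: Compute gcd(2, 9).
gcd(2, 9) = 1

Step 2: Check divisibility.
Does 1 divide 8? 8 = 1 x 8, so yes.

By the theorem on linear Diophantine equations, 2j + 9k = 8 has integer solutions if and only if gcd(2, 9) divides 8. Since 1 | 8, solutions exist.

Yes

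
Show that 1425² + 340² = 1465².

Compute a² + b² = 1425² + 340² = 2030625 + 115600 = 2146225
Compute c² = 1465² = 2146225
Since 2146225 = 2146225, confirmed.

Yes, it is a Pythagorean triple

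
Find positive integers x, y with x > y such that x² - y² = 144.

Factor: x² - y² = (x+y)(x-y) = 144.
We need two factors of 144 with the same parity.
Use x+y = 72 and x-y = 2 (product 72·2 = 144).
Adding: 2x = 74, so x = 37.
Subtracting: 2y = 70, so y = 35.
Check: 37² - 35² = 1369 - 1225 = 144 ✓

x = 37, y = 35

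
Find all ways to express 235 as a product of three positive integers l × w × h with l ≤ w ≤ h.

Iterate l from 1 to ⌊235^(1/3)⌋. For each l dividing 235, iterate w ≥ l with w dividing 235/l, and set h = 235/(l·w).
Triples found (2): (1×1×235), (1×5×47)

(1×1×235), (1×5×47)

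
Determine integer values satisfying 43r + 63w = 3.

Step 1: Check solvability.
gcd(43, 63) = 1
Since 1 divides 3, solutions exist.

Step 2: Apply extended Euclidean algorithm to find gcd.
We find integers such that 43*x0 + 63*y0 = 1

Step 3: Scale the particular solution.
Multiply by 3/1 = 3:
r = 66, w = -45

Step 4: Verify.
43*(66) + 63*(-45) = 3 = 3 ✓

r = 66, w = -45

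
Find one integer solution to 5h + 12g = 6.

Step 1: Check solvability.
gcd(5, 12) = 1
Since 1 divides 6, solutions exist.

Step 2: Apply extended Euclidean algorithm to find gcd.
We find integers such that 5*x0 + 12*y0 = 1

Step 3: Scale the particular solution.
Multiply by 6/1 = 6:
h = 30, g = -12

Step 4: Verify.
5*(30) + 12*(-12) = 6 = 6 ✓

h = 30, g = -12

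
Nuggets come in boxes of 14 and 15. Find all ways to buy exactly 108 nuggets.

We need non-negative integers (x, y) with 14x + 15y = 108.
For each x in 0..7, check if 108 - 14x is a non-negative multiple of 15.
No x yields an integer y ≥ 0.

No solution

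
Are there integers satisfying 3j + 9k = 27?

Step 1: Compute gcd(3, 9).
gcd(3, 9) = 3

Step 2: Check divisibility.
Does 3 divide 27? 27 = 3 x 9, so yes.

By the theorem on linear Diophantine equations, 3j + 9k = 27 has integer solutions if and only if gcd(3, 9) divides 27. Since 3 | 27, solutions exist.

Yes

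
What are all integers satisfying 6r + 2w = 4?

Step 1: Compute gcd(6, 2) = 2.
Since 2 divides 4, solutions exist.

Step 2: Find a particular solution using extended Euclidean algorithm.
We get r₀ = 0, w₀ = 2.
Check: 6*0 + 2*2 = 4 = 4 ✓

Step 3: Write the general solution.
r = 0 + (2/2)t = 0 + 1t
w = 2 - (6/2)t = 2 - 3t
for any integer t.

r = 0 + 1t, w = 2 - 3t for integer t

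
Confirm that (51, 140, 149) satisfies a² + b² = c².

Compute a² + b² = 51² + 140² = 2601 + 19600 = 22201
Compute c² = 149² = 22201
Since 22201 = 22201, confirmed.

Yes, it is a Pythagorean triple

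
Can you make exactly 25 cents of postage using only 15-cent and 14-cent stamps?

We need non-negative x, y with 15x + 14y = 25.
gcd(15, 14) = 1 divides 25, so integer solutions exist, but checking x = 0..1 shows none with y ≥ 0.
So 25 cannot be made with non-negative stamp counts.

No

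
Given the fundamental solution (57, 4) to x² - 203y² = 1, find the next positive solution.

Solutions to x² - Dy² = 1 are generated by powers of (x₀ + y₀√D).
The next solution satisfies x₁ + y₁√203 = (x₀ + y₀√203)², giving:
x₁ = x₀² + 203y₀² = 57² + 203·4² = 3249 + 3248 = 6497
y₁ = 2x₀y₀ = 2·57·4 = 456

Verify: 6497² - 203·456² = 42211009 - 42211008 = 1 ✓

x = 6497, y = 456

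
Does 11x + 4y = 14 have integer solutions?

Step 1: Compute gcd(11, 4).
gcd(11, 4) = 1

Step 2: Check divisibility.
Does 1 divide 14? 14 = 1 x 14, so yes.

By the theorem on linear Diophantine equations, 11x + 4y = 14 has integer solutions if and only if gcd(11, 4) divides 14. Since 1 | 14, solutions exist.

Yes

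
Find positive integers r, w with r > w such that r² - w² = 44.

Factor: r² - w² = (r+w)(r-w) = 44.
We need two factors of 44 with the same parity.
Use r+w = 22 and r-w = 2 (product 22·2 = 44).
Adding: 2r = 24, so r = 12.
Subtracting: 2w = 20, so w = 10.
Check: 12² - 10² = 144 - 100 = 44 ✓

r = 12, w = 10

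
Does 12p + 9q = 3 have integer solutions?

Step 1: Compute gcd(12, 9).
gcd(12, 9) = 3

Step 2: Check divisibility.
Does 3 divide 3? 3 = 3 x 1, so yes.

By the theorem on linear Diophantine equations, 12p + 9q = 3 has integer solutions if and only if gcd(12, 9) divides 3. Since 3 | 3, solutions exist.

Yes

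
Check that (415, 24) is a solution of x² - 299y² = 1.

Compute x² = 415² = 172225
Compute 299y² = 299·24² = 299·576 = 172224
x² - 299y² = 172225 - 172224 = 1
Since this equals 1, (415, 24) is a solution.

Yes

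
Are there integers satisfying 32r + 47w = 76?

Step 1: Compute gcd(32, 47).
gcd(32, 47) = 1

Step 2: Check divisibility.
Does 1 divide 76? 76 = 1 x 76, so yes.

By the theorem on linear Diophantine equations, 32r + 47w = 76 has integer solutions if and only if gcd(32, 47) divides 76. Since 1 | 76, solutions exist.

Yes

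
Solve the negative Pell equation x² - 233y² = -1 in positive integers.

We need x² = 233y² - 1. Try successive y:
y = 1: x² = 233·1² - 1 = 232, not a perfect square
y = 2: x² = 233·2² - 1 = 931, not a perfect square
y = 3: x² = 233·3² - 1 = 2096, not a perfect square
...
y = 1517: x² = 233·1517² - 1 = 536200336 = 23156² ✓
Check: 23156² - 233·1517² = 536200336 - 536200337 = -1 ✓

x = 23156, y = 1517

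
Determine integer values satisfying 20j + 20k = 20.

Step 1: Check solvability.
gcd(20, 20) = 20
Since 20 divides 20, solutions exist.

Step 2: Apply extended Euclidean algorithm to find gcd.
We find integers such that 20*x0 + 20*y0 = 20

Step 3: Scale the particular solution.
Multiply by 20/20 = 1:
j = 0, k = 1

Step 4: Verify.
20*(0) + 20*(1) = 20 = 20 ✓

j = 0, k = 1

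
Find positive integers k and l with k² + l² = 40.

We need to find integers k, l > 0 such that k² + l² = 40.
Trying k = 2: l² = 40 - 2² = 40 - 4 = 36
l = 6
Check: 2² + 6² = 4 + 36 = 40 ✓

40 = 2² + 6²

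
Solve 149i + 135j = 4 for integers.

Step 1: Check solvability.
gcd(149, 135) = 1
Since 1 divides 4, solutions exist.

Step 2: Apply extended Euclidean algorithm to find gcd.
We find integers such that 149*x0 + 135*y0 = 1

Step 3: Scale the particular solution.
Multiply by 4/1 = 4:
i = 116, j = -128

Step 4: Verify.
149*(116) + 135*(-128) = 4 = 4 ✓

i = 116, j = -128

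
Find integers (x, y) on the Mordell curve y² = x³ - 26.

Try small integer x values and check whether x³ - 26 is a perfect square.
x = 3: x³ - 26 = 3³ - 26 = 27 - 26 = 1
Is 1 a perfect square? 1² = 1 ✓
So (x, y) = (3, -1) is a solution.

x = 3, y = -1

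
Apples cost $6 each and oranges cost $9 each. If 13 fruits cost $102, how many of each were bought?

Let a = apples, o = oranges.
a + o = 13
6a + 9o = 102
Substitute o = 13 - a:
6a + 9(13 - a) = 102
(6 - 9)a = 102 - 117
-3a = -15
a = 5, o = 13 - 5 = 8

Apples: 5, Oranges: 8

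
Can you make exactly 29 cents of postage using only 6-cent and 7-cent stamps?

We need non-negative x, y with 6x + 7y = 29.
gcd(6, 7) = 1 divides 29, so integer solutions exist, but checking x = 0..4 shows none with y ≥ 0.
So 29 cannot be made with non-negative stamp counts.

No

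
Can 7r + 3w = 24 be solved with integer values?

Step 1: Compute gcd(7, 3).
gcd(7, 3) = 1

Step 2: Check divisibility.
Does 1 divide 24? 24 = 1 x 24, so yes.

By the theorem on linear Diophantine equations, 7r + 3w = 24 has integer solutions if and only if gcd(7, 3) divides 24. Since 1 | 24, solutions exist.

Yes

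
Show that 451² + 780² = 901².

Compute a² + b² = 451² + 780² = 203401 + 608400 = 811801
Compute c² = 901² = 811801
Since 811801 = 811801, confirmed.

Yes, it is a Pythagorean triple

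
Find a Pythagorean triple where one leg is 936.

We need the other leg and hypotenuse such that 936² + x² = c².
Take x = 4002, c = 4110: 936² + 4002² = 876096 + 16016004 = 16892100 = 4110² ✓
Triple: (4002, 936, 4110)

(4002, 936, 4110)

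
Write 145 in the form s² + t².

We need to find integers s, t > 0 such that s² + t² = 145.
Trying s = 1: t² = 145 - 1² = 145 - 1 = 144
t = 12
Check: 1² + 12² = 1 + 144 = 145 ✓

145 = 1² + 12²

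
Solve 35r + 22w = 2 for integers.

Step 1: Check solvability.
gcd(35, 22) = 1
Since 1 divides 2, solutions exist.

Step 2: Apply extended Euclidean algorithm to find gcd.
We find integers such that 35*x0 + 22*y0 = 1

Step 3: Scale the particular solution.
Multiply by 2/1 = 2:
r = -10, w = 16

Step 4: Verify.
35*(-10) + 22*(16) = 2 = 2 ✓

r = -10, w = 16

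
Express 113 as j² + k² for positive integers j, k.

We need to find integers j, k > 0 such that j² + k² = 113.
Trying j = 7: k² = 113 - 7² = 113 - 49 = 64
k = 8
Check: 7² + 8² = 49 + 64 = 113 ✓

113 = 7² + 8²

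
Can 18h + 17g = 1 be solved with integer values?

Step 1: Compute gcd(18, 17).
gcd(18, 17) = 1

Step 2: Check divisibility.
Does 1 divide 1? 1 = 1 x 1, so yes.

By the theorem on linear Diophantine equations, 18h + 17g = 1 has integer solutions if and only if gcd(18, 17) divides 1. Since 1 | 1, solutions exist.

Yes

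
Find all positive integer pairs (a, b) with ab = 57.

The positive divisors of 57 are: 1, 3, 19, 57.
Each divisor d gives the pair (d, 57/d):
(1, 57), (3, 19), (19, 3), (57, 1)

(1, 57), (3, 19), (19, 3), (57, 1)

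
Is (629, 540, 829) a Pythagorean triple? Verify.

Compute a² + b² = 629² + 540² = 395641 + 291600 = 687241
Compute c² = 829² = 687241
Since 687241 = 687241, confirmed.

Yes, it is a Pythagorean triple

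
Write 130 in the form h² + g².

We need to find integers h, g > 0 such that h² + g² = 130.
Trying h = 3: g² = 130 - 3² = 130 - 9 = 121
g = 11
Check: 3² + 11² = 9 + 121 = 130 ✓

130 = 3² + 11²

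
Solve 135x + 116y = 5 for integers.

Step 1: Check solvability.
gcd(135, 116) = 1
Since 1 divides 5, solutions exist.

Step 2: Apply extended Euclidean algorithm to find gcd.
We find integers such that 135*x0 + 116*y0 = 1

Step 3: Scale the particular solution.
Multiply by 5/1 = 5:
x = 275, y = -320

Step 4: Verify.
135*(275) + 116*(-320) = 5 = 5 ✓

x = 275, y = -320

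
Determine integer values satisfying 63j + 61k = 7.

Step 1: Check solvability.
gcd(63, 61) = 1
Since 1 divides 7, solutions exist.

Step 2: Apply extended Euclidean algorithm to find gcd.
We find integers such that 63*x0 + 61*y0 = 1

Step 3: Scale the particular solution.
Multiply by 7/1 = 7:
j = -210, k = 217

Step 4: Verify.
63*(-210) + 61*(217) = 7 = 7 ✓

j = -210, k = 217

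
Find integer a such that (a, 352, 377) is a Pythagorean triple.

a² = c² - b² = 377² - 352² = 142129 - 123904 = 18225
a = sqrt(18225) = 135

135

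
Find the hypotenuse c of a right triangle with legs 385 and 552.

c² = a² + b² = 385² + 552² = 148225 + 304704 = 452929
c = sqrt(452929) = 673

673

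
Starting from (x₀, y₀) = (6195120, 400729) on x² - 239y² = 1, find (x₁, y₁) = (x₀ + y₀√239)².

Solutions to x² - Dy² = 1 are generated by powers of (x₀ + y₀√D).
The next solution satisfies x₁ + y₁√239 = (x₀ + y₀√239)², giving:
x₁ = x₀² + 239y₀² = 6195120² + 239·400729² = 38379511814400 + 38379511814399 = 76759023628799
y₁ = 2x₀y₀ = 2·6195120·400729 = 4965128484960

Verify: 76759023628799² - 239·4965128484960² = 5891947708446523202142182401 - 5891947708446523202142182400 = 1 ✓

x = 76759023628799, y = 4965128484960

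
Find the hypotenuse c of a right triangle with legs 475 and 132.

c² = a² + b² = 475² + 132² = 225625 + 17424 = 243049
c = 493

493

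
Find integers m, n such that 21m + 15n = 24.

Step 1: Check solvability.
gcd(21, 15) = 3
Since 3 divides 24, solutions exist.

Step 2: Apply extended Euclidean algorithm to find gcd.
We find integers such that 21*x0 + 15*y0 = 3

Step 3: Scale the particular solution.
Multiply by 24/3 = 8:
m = -16, n = 24

Step 4: Verify.
21*(-16) + 15*(24) = 24 = 24 ✓

m = -16, n = 24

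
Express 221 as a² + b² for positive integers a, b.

We need to find integers a, b > 0 such that a² + b² = 221.
Trying a = 5: b² = 221 - 5² = 221 - 25 = 196
b = 14
Check: 5² + 14² = 25 + 196 = 221 ✓

221 = 5² + 14²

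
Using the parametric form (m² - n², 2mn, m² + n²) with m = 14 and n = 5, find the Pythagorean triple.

a = m² - n² = 14² - 5² = 196 - 25 = 171
b = 2mn = 2·14·5 = 140
c = m² + n² = 196 + 25 = 221
Verify: 171² + 140² = 29241 + 19600 = 48841 = 221² ✓

(171, 140, 221)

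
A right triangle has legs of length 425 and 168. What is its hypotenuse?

c² = a² + b² = 425² + 168² = 180625 + 28224 = 208849
c = 457

457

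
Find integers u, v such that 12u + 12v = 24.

Step 1: Check solvability.
gcd(12, 12) = 12
Since 12 divides 24, solutions exist.

Step 2: Apply extended Euclidean algorithm to find gcd.
We find integers such that 12*x0 + 12*y0 = 12

Step 3: Scale the particular solution.
Multiply by 24/12 = 2:
u = 0, v = 2

Step 4: Verify.
12*(0) + 12*(2) = 24 = 24 ✓

u = 0, v = 2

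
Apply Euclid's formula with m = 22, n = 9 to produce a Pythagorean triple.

a = m² - n² = 22² - 9² = 484 - 81 = 403
b = 2mn = 2·22·9 = 396
c = m² + n² = 484 + 81 = 565
Verify: 403² + 396² = 162409 + 156816 = 319225 = 565² ✓

(403, 396, 565)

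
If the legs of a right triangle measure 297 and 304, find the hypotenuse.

c² = a² + b² = 297² + 304² = 88209 + 92416 = 180625
c = 425

425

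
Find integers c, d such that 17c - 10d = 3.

Step 1: Check solvability.
gcd(17, 10) = 1
Since 1 divides 3, solutions exist.

Step 2: Apply extended Euclidean algorithm to find gcd.
We find integers such that 17*x0 + 10*y0 = 1

Step 3: Scale the particular solution.
Multiply by 3/1 = 3:
c = 9, d = 15

Step 4: Verify.
17*(9) - 10*(15) = 3 = 3 ✓

c = 9, d = 15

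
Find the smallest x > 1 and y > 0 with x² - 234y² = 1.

We seek the smallest positive integers (x, y) with x² - 234y² = 1, i.e., x² = 234y² + 1.
Try successive y values:
y = 1: x² = 234·1² + 1 = 235, not a perfect square
y = 2: x² = 234·2² + 1 = 937, not a perfect square
y = 3: x² = 234·3² + 1 = 2107, not a perfect square
... continuing the search (or via continued fractions) ...
y = 340: x² = 234·340² + 1 = 27050401, x = 5201 ✓

Verify: 5201² - 234·340² = 27050401 - 27050400 = 1 ✓

x = 5201, y = 340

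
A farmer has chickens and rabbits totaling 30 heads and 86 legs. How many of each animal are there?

Let c = chickens, r = rabbits.
Heads: c + r = 30
Legs: 2c + 4r = 86
From the first equation, c = 30 - r. Substitute:
2(30 - r) + 4r = 86
60 + 2r = 86
r = (86 - 60)/2 = 13
c = 30 - 13 = 17

Chickens: 17, Rabbits: 13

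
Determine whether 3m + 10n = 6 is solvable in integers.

Step 1: Compute gcd(3, 10).
gcd(3, 10) = 1

Step 2: Check divisibility.
Does 1 divide 6? 6 = 1 x 6, so yes.

By the theorem on linear Diophantine equations, 3m + 10n = 6 has integer solutions if and only if gcd(3, 10) divides 6. Since 1 | 6, solutions exist.

Yes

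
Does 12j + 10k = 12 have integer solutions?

Step 1: Compute gcd(12, 10).
gcd(12, 10) = 2

Step 2: Check divisibility.
Does 2 divide 12? 12 = 2 x 6, so yes.

By the theorem on linear Diophantine equations, 12j + 10k = 12 has integer solutions if and only if gcd(12, 10) divides 12. Since 2 | 12, solutions exist.

Yes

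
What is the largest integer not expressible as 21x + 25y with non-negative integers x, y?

For two coprime denominations a and b, the Frobenius number (largest value not representable as a non-negative combination) is ab - a - b.
Here gcd(21, 25) = 1, so they are coprime.
F(21, 25) = 21·25 - 21 - 25 = 525 - 46 = 479

479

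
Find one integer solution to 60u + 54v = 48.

Step 1: Check solvability.
gcd(60, 54) = 6
Since 6 divides 48, solutions exist.

Step 2: Apply extended Euclidean algorithm to find gcd.
We find integers such that 60*x0 + 54*y0 = 6

Step 3: Scale the particular solution.
Multiply by 48/6 = 8:
u = 8, v = -8

Step 4: Verify.
60*(8) + 54*(-8) = 48 = 48 ✓

u = 8, v = -8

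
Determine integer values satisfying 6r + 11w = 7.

Step 1: Check solvability.
gcd(6, 11) = 1
Since 1 divides 7, solutions exist.

Step 2: Apply extended Euclidean algorithm to find gcd.
We find integers such that 6*x0 + 11*y0 = 1

Step 3: Scale the particular solution.
Multiply by 7/1 = 7:
r = 14, w = -7

Step 4: Verify.
6*(14) + 11*(-7) = 7 = 7 ✓

r = 14, w = -7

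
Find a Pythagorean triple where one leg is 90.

We need the other leg and hypotenuse such that 90² + x² = c².
Take x = 56, c = 106: 90² + 56² = 8100 + 3136 = 11236 = 106² ✓
Triple: (90, 56, 106)

(90, 56, 106)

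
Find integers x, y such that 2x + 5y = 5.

Step 1: Check solvability.
gcd(2, 5) = 1
Since 1 divides 5, solutions exist.

Step 2: Apply extended Euclidean algorithm to find gcd.
We find integers such that 2*x0 + 5*y0 = 1

Step 3: Scale the particular solution.
Multiply by 5/1 = 5:
x = -10, y = 5

Step 4: Verify.
2*(-10) + 5*(5) = 5 = 5 ✓

x = -10, y = 5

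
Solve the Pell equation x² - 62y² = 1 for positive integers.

We seek the smallest positive integers (x, y) with x² - 62y² = 1, i.e., x² = 62y² + 1.
Try successive y values:
y = 1: x² = 62·1² + 1 = 63, not a perfect square
y = 2: x² = 62·2² + 1 = 249, not a perfect square
y = 3: x² = 62·3² + 1 = 559, not a perfect square
... continuing the search (or via continued fractions) ...
y = 8: x² = 62·8² + 1 = 3969, x = 63 ✓

Verify: 63² - 62·8² = 3969 - 3968 = 1 ✓

x = 63, y = 8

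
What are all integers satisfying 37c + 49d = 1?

Step 1: Compute gcd(37, 49) = 1.
Since 1 divides 1, solutions exist.

Step 2: Find a particular solution using extended Euclidean algorithm.
We get c₀ = 4, d₀ = -3.
Check: 37*4 + 49*-3 = 1 = 1 ✓

Step 3: Write the general solution.
c = 4 + (49/1)t = 4 + 49t
d = -3 - (37/1)t = -3 - 37t
for any integer t.

c = 4 + 49t, d = -3 - 37t for integer t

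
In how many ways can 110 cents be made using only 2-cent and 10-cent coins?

We need non-negative integers (x, y) with 2x + 10y = 110.
For each x from 0 to 55, check if (110 - 2x) is a non-negative multiple of 10.
Solutions (x, y): (0,11), (5,10), (10,9), (15,8), ...
Count: 12

12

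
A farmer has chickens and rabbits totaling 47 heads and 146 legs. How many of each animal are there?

Let c = chickens, r = rabbits.
Heads: c + r = 47
Legs: 2c + 4r = 146
From the first equation, c = 47 - r. Substitute:
2(47 - r) + 4r = 146
94 + 2r = 146
r = (146 - 94)/2 = 26
c = 47 - 26 = 21

Chickens: 21, Rabbits: 26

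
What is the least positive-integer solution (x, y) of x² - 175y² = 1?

We seek the smallest positive integers (x, y) with x² - 175y² = 1, i.e., x² = 175y² + 1.
Try successive y values:
y = 1: x² = 175·1² + 1 = 176, not a perfect square
y = 2: x² = 175·2² + 1 = 701, not a perfect square
y = 3: x² = 175·3² + 1 = 1576, not a perfect square
... continuing the search (or via continued fractions) ...
y = 153: x² = 175·153² + 1 = 4096576, x = 2024 ✓

Verify: 2024² - 175·153² = 4096576 - 4096575 = 1 ✓

x = 2024, y = 153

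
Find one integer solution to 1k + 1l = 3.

Step 1: Check solvability.
gcd(1, 1) = 1
Since 1 divides 3, solutions exist.

Step 2: Apply extended Euclidean algorithm to find gcd.
We find integers such that 1*x0 + 1*y0 = 1

Step 3: Scale the particular solution.
Multiply by 3/1 = 3:
k = 0, l = 3

Step 4: Verify.
1*(0) + 1*(3) = 3 = 3 ✓

k = 0, l = 3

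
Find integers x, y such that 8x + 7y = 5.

Step 1: Check solvability.
gcd(8, 7) = 1
Since 1 divides 5, solutions exist.

Step 2: Apply extended Euclidean algorithm to find gcd.
We find integers such that 8*x0 + 7*y0 = 1

Step 3: Scale the particular solution.
Multiply by 5/1 = 5:
x = 5, y = -5

Step 4: Verify.
8*(5) + 7*(-5) = 5 = 5 ✓

x = 5, y = -5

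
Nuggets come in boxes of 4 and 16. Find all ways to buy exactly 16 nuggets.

We need non-negative integers (x, y) with 4x + 16y = 16.
For each x in 0..4, check if 16 - 4x is a non-negative multiple of 16.
x = 0: 16y = 16, y = 1 ✓
x = 4: 16y = 0, y = 0 ✓

(0 boxes of 4, 1 boxes of 16), (4 boxes of 4, 0 boxes of 16)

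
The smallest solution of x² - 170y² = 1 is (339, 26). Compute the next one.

Solutions to x² - Dy² = 1 are generated by powers of (x₀ + y₀√D).
The next solution satisfies x₁ + y₁√170 = (x₀ + y₀√170)², giving:
x₁ = x₀² + 170y₀² = 339² + 170·26² = 114921 + 114920 = 229841
y₁ = 2x₀y₀ = 2·339·26 = 17628

Verify: 229841² - 170·17628² = 52826885281 - 52826885280 = 1 ✓

x = 229841, y = 17628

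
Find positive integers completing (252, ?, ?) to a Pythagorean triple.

We need the other leg and hypotenuse such that 252² + x² = c².
Take x = 2261, c = 2275: 252² + 2261² = 63504 + 5112121 = 5175625 = 2275² ✓
Triple: (2261, 252, 2275)

(2261, 252, 2275)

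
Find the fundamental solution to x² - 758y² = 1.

We seek the smallest positive integers (x, y) with x² - 758y² = 1, i.e., x² = 758y² + 1.
Try successive y values:
y = 1: x² = 758·1² + 1 = 759, not a perfect square
y = 2: x² = 758·2² + 1 = 3033, not a perfect square
y = 3: x² = 758·3² + 1 = 6823, not a perfect square
... continuing the search (or via continued fractions) ...
y = 15035694: x² = 758·15035694² + 1 = 171362647298720089, x = 413959717 ✓

Verify: 413959717² - 758·15035694² = 171362647298720089 - 171362647298720088 = 1 ✓

x = 413959717, y = 15035694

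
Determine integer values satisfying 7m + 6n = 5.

Step 1: Check solvability.
gcd(7, 6) = 1
Since 1 divides 5, solutions exist.

Step 2: Apply extended Euclidean algorithm to find gcd.
We find integers such that 7*x0 + 6*y0 = 1

Step 3: Scale the particular solution.
Multiply by 5/1 = 5:
m = 5, n = -5

Step 4: Verify.
7*(5) + 6*(-5) = 5 = 5 ✓

m = 5, n = -5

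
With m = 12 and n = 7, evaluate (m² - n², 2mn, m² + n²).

a = m² - n² = 144 - 49 = 95
b = 2mn = 2·12·7 = 168
c = m² + n² = 144 + 49 = 193
Verify: 95² + 168² = 9025 + 28224 = 37249 = 193² ✓

(95, 168, 193)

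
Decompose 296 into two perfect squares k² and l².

We need to find integers k, l > 0 such that k² + l² = 296.
Trying k = 10: l² = 296 - 10² = 296 - 100 = 196
l = 14
Check: 10² + 14² = 100 + 196 = 296 ✓

296 = 10² + 14²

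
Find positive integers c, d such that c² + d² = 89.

Search for c with 89 - c² a perfect square.
c = 5: 89 - 5² = 89 - 25 = 64 = 8² ✓
So c = 5, d = 8.

c = 5, d = 8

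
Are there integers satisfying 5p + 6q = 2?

Step 1: Compute gcd(5, 6).
gcd(5, 6) = 1

Step 2: Check divisibility.
Does 1 divide 2? 2 = 1 x 2, so yes.

By the theorem on linear Diophantine equations, 5p + 6q = 2 has integer solutions if and only if gcd(5, 6) divides 2. Since 1 | 2, solutions exist.

Yes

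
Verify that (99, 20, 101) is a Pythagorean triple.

Compute a² + b² = 99² + 20² = 9801 + 400 = 10201
Compute c² = 101² = 10201
Since 10201 = 10201, confirmed.

Yes, it is a Pythagorean triple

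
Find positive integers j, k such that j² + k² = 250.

Search for j with 250 - j² a perfect square.
j = 5: 250 - 5² = 250 - 25 = 225 = 15² ✓
So j = 5, k = 15.

j = 5, k = 15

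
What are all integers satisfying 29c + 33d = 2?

Step 1: Compute gcd(29, 33) = 1.
Since 1 divides 2, solutions exist.

Step 2: Find a particular solution using extended Euclidean algorithm.
We get c₀ = 16, d₀ = -14.
Check: 29*16 + 33*-14 = 2 = 2 ✓

Step 3: Write the general solution.
c = 16 + (33/1)t = 16 + 33t
d = -14 - (29/1)t = -14 - 29t
for any integer t.

c = 16 + 33t, d = -14 - 29t for integer t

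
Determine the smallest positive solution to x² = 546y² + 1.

We seek the smallest positive integers (x, y) with x² - 546y² = 1, i.e., x² = 546y² + 1.
Try successive y values:
y = 1: x² = 546·1² + 1 = 547, not a perfect square
y = 2: x² = 546·2² + 1 = 2185, not a perfect square
y = 3: x² = 546·3² + 1 = 4915, not a perfect square
... continuing the search (or via continued fractions) ...
y = 30: x² = 546·30² + 1 = 491401, x = 701 ✓

Verify: 701² - 546·30² = 491401 - 491400 = 1 ✓

x = 701, y = 30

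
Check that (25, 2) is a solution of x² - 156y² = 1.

Compute x² = 25² = 625
Compute 156y² = 156·2² = 156·4 = 624
x² - 156y² = 625 - 624 = 1
Since this equals 1, (25, 2) is a solution.

Yes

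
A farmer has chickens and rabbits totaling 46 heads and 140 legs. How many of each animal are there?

Let c = chickens, r = rabbits.
Heads: c + r = 46
Legs: 2c + 4r = 140
From the first equation, c = 46 - r. Substitute:
2(46 - r) + 4r = 140
92 + 2r = 140
r = (140 - 92)/2 = 24
c = 46 - 24 = 22

Chickens: 22, Rabbits: 24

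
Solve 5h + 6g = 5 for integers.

Step 1: Check solvability.
gcd(5, 6) = 1
Since 1 divides 5, solutions exist.

Step 2: Apply extended Euclidean algorithm to find gcd.
We find integers such that 5*x0 + 6*y0 = 1

Step 3: Scale the particular solution.
Multiply by 5/1 = 5:
h = -5, g = 5

Step 4: Verify.
5*(-5) + 6*(5) = 5 = 5 ✓

h = -5, g = 5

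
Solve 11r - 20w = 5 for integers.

Step 1: Check solvability.
gcd(11, 20) = 1
Since 1 divides 5, solutions exist.

Step 2: Apply extended Euclidean algorithm to find gcd.
We find integers such that 11*x0 + 20*y0 = 1

Step 3: Scale the particular solution.
Multiply by 5/1 = 5:
r = -45, w = -25

Step 4: Verify.
11*(-45) - 20*(-25) = 5 = 5 ✓

r = -45, w = -25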